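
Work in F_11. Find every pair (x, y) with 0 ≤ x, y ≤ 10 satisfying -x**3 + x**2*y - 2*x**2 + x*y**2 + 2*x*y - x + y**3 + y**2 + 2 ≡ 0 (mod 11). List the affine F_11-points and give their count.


Affine F_11-points: {(2, 10), (4, 2), (5, 7), (7, 1), (8, 6), (9, 3), (10, 8)}; count = 7.

For each of the 121 pairs (x, y) ∈ F_11², evaluate f(x, y) mod 11. Record the zeros.
  x = 0: [0↦2, 1↦4, 2↦3, 3↦5, 4↦5, 5↦9, 6↦1, 7↦9, 8↦6, 9↦9, 10↦2]  zeros at y ∈ ∅
  x = 1: [0↦9, 1↦4, 2↦9, 3↦8, 4↦7, 5↦1, 6↦7, 7↦9, 8↦2, 9↦3, 10↦7]  zeros at y ∈ ∅
  x = 2: [0↦6, 1↦7, 2↦9, 3↦7, 4↦7, 5↦4, 6↦4, 7↦2, 8↦4, 9↦5, 10↦0]  zeros at y ∈ {10}
  x = 3: [0↦9, 1↦7, 2↦8, 3↦7, 4↦10, 5↦1, 6↦8, 7↦4, 8↦6, 9↦9, 10↦8]  zeros at y ∈ ∅
  x = 4: [0↦1, 1↦9, 2↦0, 3↦2, 4↦10, 5↦8, 6↦2, 7↦9, 8↦2, 9↦9, 10↦3]  zeros at y ∈ {2}
  x = 5: [0↦9, 1↦7, 2↦1, 3↦8, 4↦1, 5↦8, 6↦2, 7↦0, 8↦8, 9↦10, 10↦1]  zeros at y ∈ {7}
  x = 6: [0↦5, 1↦6, 2↦5, 3↦8, 4↦10, 5↦6, 6↦2, 7↦4, 8↦7, 9↦6, 10↦7]  zeros at y ∈ ∅
  x = 7: [0↦5, 1↦0, 2↦6, 3↦7, 4↦9, 5↦7, 6↦7, 7↦4, 8↦4, 9↦2, 10↦4]  zeros at y ∈ {1}
  x = 8: [0↦3, 1↦5, 2↦9, 3↦10, 4↦3, 5↦5, 6↦0, 7↦5, 8↦4, 9↦3, 10↦8]  zeros at y ∈ {6}
  x = 9: [0↦4, 1↦4, 2↦8, 3↦0, 4↦8, 5↦5, 6↦8, 7↦1, 8↦1, 9↦3, 10↦2]  zeros at y ∈ {3}
  x = 10: [0↦2, 1↦2, 2↦8, 3↦4, 4↦7, 5↦1, 6↦3, 7↦8, 8↦0, 9↦7, 10↦2]  zeros at y ∈ {8}
Collecting zeros: affine points = {(2, 10), (4, 2), (5, 7), (7, 1), (8, 6), (9, 3), (10, 8)}.
Total count |C(F_11)_aff| = 7.


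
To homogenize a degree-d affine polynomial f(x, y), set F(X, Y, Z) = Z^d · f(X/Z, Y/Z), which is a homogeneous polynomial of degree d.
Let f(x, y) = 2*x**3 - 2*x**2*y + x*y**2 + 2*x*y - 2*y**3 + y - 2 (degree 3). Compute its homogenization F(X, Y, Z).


F(X, Y, Z) = 2*X**3 - 2*X**2*Y + X*Y**2 + 2*X*Y*Z - 2*Y**3 + Y*Z**2 - 2*Z**3

deg(f) = 3.
Substitute x = X/Z, y = Y/Z into f, then multiply by Z^3.
  monomial 2·x^3·y^0 ↦ 2·X^3·Y^0·Z^0.
  monomial -2·x^2·y^1 ↦ -2·X^2·Y^1·Z^0.
  monomial 1·x^1·y^2 ↦ 1·X^1·Y^2·Z^0.
  monomial 2·x^1·y^1 ↦ 2·X^1·Y^1·Z^1.
  monomial -2·x^0·y^3 ↦ -2·X^0·Y^3·Z^0.
  monomial 1·x^0·y^1 ↦ 1·X^0·Y^1·Z^2.
  monomial -2·x^0·y^0 ↦ -2·X^0·Y^0·Z^3.
Collecting: F(X, Y, Z) = 2*X**3 - 2*X**2*Y + X*Y**2 + 2*X*Y*Z - 2*Y**3 + Y*Z**2 - 2*Z**3.


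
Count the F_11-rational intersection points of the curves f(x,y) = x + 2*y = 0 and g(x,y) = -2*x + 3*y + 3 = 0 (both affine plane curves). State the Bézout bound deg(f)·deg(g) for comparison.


Common zeros: {(4, 9)}; count = 1; Bézout bound = 1.

deg(f) = 1, deg(g) = 1, so Bézout bound = 1.
Scan x ∈ F_11. For each x, list the y ∈ F_11 with f(x, y) ≡ 0 and those with g(x, y) ≡ 0 (mod 11); the common zeros in that column are the intersection.
  x = 0: f ≡ 0 at y ∈ {0}; g ≡ 0 at y ∈ {10}; common: ∅.
  x = 1: f ≡ 0 at y ∈ {5}; g ≡ 0 at y ∈ {7}; common: ∅.
  x = 2: f ≡ 0 at y ∈ {10}; g ≡ 0 at y ∈ {4}; common: ∅.
  x = 3: f ≡ 0 at y ∈ {4}; g ≡ 0 at y ∈ {1}; common: ∅.
  x = 4: f ≡ 0 at y ∈ {9}; g ≡ 0 at y ∈ {9}; common: {9}.
  x = 5: f ≡ 0 at y ∈ {3}; g ≡ 0 at y ∈ {6}; common: ∅.
  x = 6: f ≡ 0 at y ∈ {8}; g ≡ 0 at y ∈ {3}; common: ∅.
  x = 7: f ≡ 0 at y ∈ {2}; g ≡ 0 at y ∈ {0}; common: ∅.
  x = 8: f ≡ 0 at y ∈ {7}; g ≡ 0 at y ∈ {8}; common: ∅.
  x = 9: f ≡ 0 at y ∈ {1}; g ≡ 0 at y ∈ {5}; common: ∅.
  x = 10: f ≡ 0 at y ∈ {6}; g ≡ 0 at y ∈ {2}; common: ∅.
Collecting: common zeros = {(4, 9)}, so the count is 1.
Comparison with the Bézout bound: 1 ≤ 1 = deg(f)·deg(g), as expected for curves with no common component (the bound is attained).


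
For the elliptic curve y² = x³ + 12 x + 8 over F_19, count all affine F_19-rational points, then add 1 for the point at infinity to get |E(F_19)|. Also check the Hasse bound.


Affine points = {(4, 5), (4, 14), (6, 7), (6, 12), (7, 6), (7, 13), (9, 3), (9, 16), (10, 8), (10, 11), (13, 9), (13, 10)}; affine count = 12; |E(F_19)| = 13.

Discriminant check: Δ ∝ 4a³ + 27b² = 4·12³ + 27·8² = 4·1728 + 27·64 ≡ 14 (mod 19). Nonzero ⇒ E is nonsingular.
For each x ∈ F_19, compute rhs = x³ + 12·x + 8 mod 19, then count y ∈ F_19 with y² ≡ rhs.
  x = 0: rhs = 8, matching y values: none (0 points).
  x = 1: rhs = 2, matching y values: none (0 points).
  x = 2: rhs = 2, matching y values: none (0 points).
  x = 3: rhs = 14, matching y values: none (0 points).
  x = 4: rhs = 6, matching y values: 5, 14 (2 points).
  x = 5: rhs = 3, matching y values: none (0 points).
  x = 6: rhs = 11, matching y values: 7, 12 (2 points).
  x = 7: rhs = 17, matching y values: 6, 13 (2 points).
  x = 8: rhs = 8, matching y values: none (0 points).
  x = 9: rhs = 9, matching y values: 3, 16 (2 points).
  x = 10: rhs = 7, matching y values: 8, 11 (2 points).
  x = 11: rhs = 8, matching y values: none (0 points).
  x = 12: rhs = 18, matching y values: none (0 points).
  x = 13: rhs = 5, matching y values: 9, 10 (2 points).
  x = 14: rhs = 13, matching y values: none (0 points).
  x = 15: rhs = 10, matching y values: none (0 points).
  x = 16: rhs = 2, matching y values: none (0 points).
  x = 17: rhs = 14, matching y values: none (0 points).
  x = 18: rhs = 14, matching y values: none (0 points).
Total affine count: 12.
Full point count |E(F_19)| = 12 + 1 = 13.
Hasse bound: |13 − (19+1)| = |-7| = 7 ≤ 2√19 ≈ 8.7178 ✓.


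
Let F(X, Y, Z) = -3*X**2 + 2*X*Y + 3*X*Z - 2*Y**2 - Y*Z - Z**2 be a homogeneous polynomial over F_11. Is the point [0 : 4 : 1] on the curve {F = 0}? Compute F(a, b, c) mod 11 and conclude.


F(0,4,1) ≡ 7 (mod 11); P is NOT on the curve.

Evaluate F(0, 4, 1) term-by-term (mod 11).
  -3*X**2 ↦ -3·0·1·1 = 0
  2*X*Y ↦ 2·0·4·1 = 0
  3*X*Z ↦ 3·0·1·1 = 0
  -2*Y**2 ↦ -2·1·16·1 = -32
  -Y*Z ↦ -1·1·4·1 = -4
  -Z**2 ↦ -1·1·1·1 = -1
Sum: F(0, 4, 1) = (0) + (0) + (0) + (-32) + (-4) + (-1) = -37.
Reducing mod 11: -37 ≡ 7 (mod 11).
Since F(a, b, c) ≡ 7 ≠ 0 (mod 11), P does NOT lie on the curve.


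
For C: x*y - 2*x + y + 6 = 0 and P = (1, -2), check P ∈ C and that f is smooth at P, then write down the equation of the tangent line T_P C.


Tangent line at P: -4*x + 2*y + 8 = 0.

Step 1: f(1, -2) = 0, so P lies on C.
Step 2: partial derivatives
  f_x(x, y) = y - 2, f_y(x, y) = x + 1.
  f_x(P) = -4, f_y(P) = 2 (gradient nonzero, so P is smooth).
Step 3: tangent line at P: -4·(x − 1) + 2·(y − -2) = 0.
Expanding: -4*x + 2*y + 8 = 0.


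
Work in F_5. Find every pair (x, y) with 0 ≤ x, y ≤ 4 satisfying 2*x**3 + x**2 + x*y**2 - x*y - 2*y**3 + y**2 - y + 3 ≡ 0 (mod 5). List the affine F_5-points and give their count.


Affine F_5-points: {(0, 3), (4, 1)}; count = 2.

For each of the 25 pairs (x, y) ∈ F_5², evaluate f(x, y) mod 5. Record the zeros.
  x = 0: [0↦3, 1↦1, 2↦4, 3↦0, 4↦2]  zeros at y ∈ {3}
  x = 1: [0↦1, 1↦4, 2↦4, 3↦4, 4↦2]  zeros at y ∈ ∅
  x = 2: [0↦3, 1↦1, 2↦3, 3↦2, 4↦1]  zeros at y ∈ ∅
  x = 3: [0↦1, 1↦4, 2↦3, 3↦1, 4↦1]  zeros at y ∈ ∅
  x = 4: [0↦2, 1↦0, 2↦1, 3↦3, 4↦4]  zeros at y ∈ {1}
Collecting zeros: affine points = {(0, 3), (4, 1)}.
Total count |C(F_5)_aff| = 2.


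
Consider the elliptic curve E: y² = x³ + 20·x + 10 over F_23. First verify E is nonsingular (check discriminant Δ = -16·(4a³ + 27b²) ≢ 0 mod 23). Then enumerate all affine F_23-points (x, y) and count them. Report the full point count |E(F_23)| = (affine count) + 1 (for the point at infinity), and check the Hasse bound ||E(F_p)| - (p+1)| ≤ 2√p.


Affine points = {(1, 10), (1, 13), (2, 9), (2, 14), (4, 4), (4, 19), (6, 1), (6, 22), (12, 0), (13, 11), (13, 12), (19, 2), (19, 21), (21, 10), (21, 13), (22, 9), (22, 14)}; affine count = 17; |E(F_23)| = 18.

Discriminant check: Δ ∝ 4a³ + 27b² = 4·20³ + 27·10² = 4·8000 + 27·100 ≡ 16 (mod 23). Nonzero ⇒ E is nonsingular.
For each x ∈ F_23, compute rhs = x³ + 20·x + 10 mod 23, then count y ∈ F_23 with y² ≡ rhs.
  x = 0: rhs = 10, matching y values: none (0 points).
  x = 1: rhs = 8, matching y values: 10, 13 (2 points).
  x = 2: rhs = 12, matching y values: 9, 14 (2 points).
  x = 3: rhs = 5, matching y values: none (0 points).
  x = 4: rhs = 16, matching y values: 4, 19 (2 points).
  x = 5: rhs = 5, matching y values: none (0 points).
  x = 6: rhs = 1, matching y values: 1, 22 (2 points).
  x = 7: rhs = 10, matching y values: none (0 points).
  x = 8: rhs = 15, matching y values: none (0 points).
  x = 9: rhs = 22, matching y values: none (0 points).
  x = 10: rhs = 14, matching y values: none (0 points).
  x = 11: rhs = 20, matching y values: none (0 points).
  x = 12: rhs = 0, matching y values: 0 (1 points).
  x = 13: rhs = 6, matching y values: 11, 12 (2 points).
  x = 14: rhs = 21, matching y values: none (0 points).
  x = 15: rhs = 5, matching y values: none (0 points).
  x = 16: rhs = 10, matching y values: none (0 points).
  x = 17: rhs = 19, matching y values: none (0 points).
  x = 18: rhs = 15, matching y values: none (0 points).
  x = 19: rhs = 4, matching y values: 2, 21 (2 points).
  x = 20: rhs = 15, matching y values: none (0 points).
  x = 21: rhs = 8, matching y values: 10, 13 (2 points).
  x = 22: rhs = 12, matching y values: 9, 14 (2 points).
Total affine count: 17.
Full point count |E(F_23)| = 17 + 1 = 18.
Hasse bound: |18 − (23+1)| = |-6| = 6 ≤ 2√23 ≈ 9.5917 ✓.


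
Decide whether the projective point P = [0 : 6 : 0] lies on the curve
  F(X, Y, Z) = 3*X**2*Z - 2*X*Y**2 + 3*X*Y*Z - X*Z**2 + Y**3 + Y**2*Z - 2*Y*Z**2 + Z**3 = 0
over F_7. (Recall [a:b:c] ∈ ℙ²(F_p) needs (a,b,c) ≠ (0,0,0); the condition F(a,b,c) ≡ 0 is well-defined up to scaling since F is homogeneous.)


F(0,6,0) ≡ 6 (mod 7); P is NOT on the curve.

Evaluate F(0, 6, 0) term-by-term (mod 7).
  3*X**2*Z ↦ 3·0·1·0 = 0
  -2*X*Y**2 ↦ -2·0·36·1 = 0
  3*X*Y*Z ↦ 3·0·6·0 = 0
  -X*Z**2 ↦ -1·0·1·0 = 0
  Y**3 ↦ 1·1·216·1 = 216
  Y**2*Z ↦ 1·1·36·0 = 0
  -2*Y*Z**2 ↦ -2·1·6·0 = 0
  Z**3 ↦ 1·1·1·0 = 0
Sum: F(0, 6, 0) = (0) + (0) + (0) + (0) + (216) + (0) + (0) + (0) = 216.
Reducing mod 7: 216 ≡ 6 (mod 7).
Since F(a, b, c) ≡ 6 ≠ 0 (mod 7), P does NOT lie on the curve.


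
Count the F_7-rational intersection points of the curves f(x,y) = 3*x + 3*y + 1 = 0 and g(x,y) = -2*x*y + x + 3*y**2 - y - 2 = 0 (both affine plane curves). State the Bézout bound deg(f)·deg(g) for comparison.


Common zeros: {(2, 0), (5, 4)}; count = 2; Bézout bound = 2.

deg(f) = 1, deg(g) = 2, so Bézout bound = 2.
Scan x ∈ F_7. For each x, list the y ∈ F_7 with f(x, y) ≡ 0 and those with g(x, y) ≡ 0 (mod 7); the common zeros in that column are the intersection.
  x = 0: f ≡ 0 at y ∈ {2}; g ≡ 0 at y ∈ {1, 4}; common: ∅.
  x = 1: f ≡ 0 at y ∈ {1}; g ≡ 0 at y ∈ {4}; common: ∅.
  x = 2: f ≡ 0 at y ∈ {0}; g ≡ 0 at y ∈ {0, 4}; common: {0}.
  x = 3: f ≡ 0 at y ∈ {6}; g ≡ 0 at y ∈ {3, 4}; common: ∅.
  x = 4: f ≡ 0 at y ∈ {5}; g ≡ 0 at y ∈ {4, 6}; common: ∅.
  x = 5: f ≡ 0 at y ∈ {4}; g ≡ 0 at y ∈ {2, 4}; common: {4}.
  x = 6: f ≡ 0 at y ∈ {3}; g ≡ 0 at y ∈ {4, 5}; common: ∅.
Collecting: common zeros = {(2, 0), (5, 4)}, so the count is 2.
Comparison with the Bézout bound: 2 ≤ 2 = deg(f)·deg(g), as expected for curves with no common component (the bound is attained).


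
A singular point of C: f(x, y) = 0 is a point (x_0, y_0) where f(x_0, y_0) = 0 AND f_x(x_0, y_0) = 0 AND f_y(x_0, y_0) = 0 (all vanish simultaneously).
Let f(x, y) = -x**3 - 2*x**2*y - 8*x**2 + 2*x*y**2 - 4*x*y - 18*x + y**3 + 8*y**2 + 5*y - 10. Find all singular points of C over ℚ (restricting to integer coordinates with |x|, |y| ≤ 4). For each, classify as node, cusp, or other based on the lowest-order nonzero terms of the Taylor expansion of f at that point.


Singular points: {(-2, -1)}; classification: cusp.

Compute partial derivatives:
  f_x = -3*x**2 - 4*x*y - 16*x + 2*y**2 - 4*y - 18.
  f_y = -2*x**2 + 4*x*y - 4*x + 3*y**2 + 16*y + 5.
Scan x_0 ∈ {−4, ..., 4}. For each x_0, f_y(x_0, y) is a polynomial in y; find its integer roots y ∈ {−4, ..., 4}, then test f_x and f at those candidates.
  x = -4: f_y(-4, y) = 3*y**2 - 11; no integer root y with |y| ≤ 4.
  x = -3: f_y(-3, y) = 3*y**2 + 4*y - 1; no integer root y with |y| ≤ 4.
  x = -2: f_y(-2, y) = 3*y**2 + 8*y + 5; vanishes at y ∈ {-1}. (-2, -1): f_x = 0, f = 0 — SINGULAR.
  x = -1: f_y(-1, y) = 3*y**2 + 12*y + 7; no integer root y with |y| ≤ 4.
  x = 0: f_y(0, y) = 3*y**2 + 16*y + 5; no integer root y with |y| ≤ 4.
  x = 1: f_y(1, y) = 3*y**2 + 20*y - 1; no integer root y with |y| ≤ 4.
  x = 2: f_y(2, y) = 3*y**2 + 24*y - 11; no integer root y with |y| ≤ 4.
  x = 3: f_y(3, y) = 3*y**2 + 28*y - 25; no integer root y with |y| ≤ 4.
  x = 4: f_y(4, y) = 3*y**2 + 32*y - 43; no integer root y with |y| ≤ 4.
Only singular point on the grid: (-2, -1).
Classify: substitute x = -2 + u, y = -1 + v and expand: f = -u**3 - 2*u**2*v + 2*u*v**2 + v**3 + v**2.
No constant or linear terms (consistent with a singular point). Quadratic part: v**2. Cubic part: -u**3 - 2*u**2*v + 2*u*v**2 + v**3.
The quadratic part v**2 is a perfect square, so there is a single (double) tangent line v = 0, i.e. y = -1. Restricting the cubic part to that line (v = 0) leaves -u**3 ≠ 0, so f is not divisible by v and the branch is v² ≈ u**3 to lowest order — this is a cusp.
Classification: cusp.


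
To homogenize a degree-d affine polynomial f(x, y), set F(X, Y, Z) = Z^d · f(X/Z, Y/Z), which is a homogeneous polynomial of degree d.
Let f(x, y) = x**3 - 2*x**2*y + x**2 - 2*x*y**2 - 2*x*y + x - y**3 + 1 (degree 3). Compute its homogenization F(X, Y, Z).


F(X, Y, Z) = X**3 - 2*X**2*Y + X**2*Z - 2*X*Y**2 - 2*X*Y*Z + X*Z**2 - Y**3 + Z**3

deg(f) = 3.
Substitute x = X/Z, y = Y/Z into f, then multiply by Z^3.
  monomial 1·x^3·y^0 ↦ 1·X^3·Y^0·Z^0.
  monomial -2·x^2·y^1 ↦ -2·X^2·Y^1·Z^0.
  monomial 1·x^2·y^0 ↦ 1·X^2·Y^0·Z^1.
  monomial -2·x^1·y^2 ↦ -2·X^1·Y^2·Z^0.
  monomial -2·x^1·y^1 ↦ -2·X^1·Y^1·Z^1.
  monomial 1·x^1·y^0 ↦ 1·X^1·Y^0·Z^2.
  monomial -1·x^0·y^3 ↦ -1·X^0·Y^3·Z^0.
  monomial 1·x^0·y^0 ↦ 1·X^0·Y^0·Z^3.
Collecting: F(X, Y, Z) = X**3 - 2*X**2*Y + X**2*Z - 2*X*Y**2 - 2*X*Y*Z + X*Z**2 - Y**3 + Z**3.


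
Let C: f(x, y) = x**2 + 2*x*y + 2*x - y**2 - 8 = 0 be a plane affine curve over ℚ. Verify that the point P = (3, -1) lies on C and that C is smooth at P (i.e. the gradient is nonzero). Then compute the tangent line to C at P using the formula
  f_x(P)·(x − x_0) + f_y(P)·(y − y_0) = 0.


Tangent line at P: 6*x + 8*y - 10 = 0.

Step 1: f(3, -1) = 0, so P lies on C.
Step 2: partial derivatives
  f_x(x, y) = 2*x + 2*y + 2, f_y(x, y) = 2*x - 2*y.
  f_x(P) = 6, f_y(P) = 8 (gradient nonzero, so P is smooth).
Step 3: tangent line at P: 6·(x − 3) + 8·(y − -1) = 0.
Expanding: 6*x + 8*y - 10 = 0.


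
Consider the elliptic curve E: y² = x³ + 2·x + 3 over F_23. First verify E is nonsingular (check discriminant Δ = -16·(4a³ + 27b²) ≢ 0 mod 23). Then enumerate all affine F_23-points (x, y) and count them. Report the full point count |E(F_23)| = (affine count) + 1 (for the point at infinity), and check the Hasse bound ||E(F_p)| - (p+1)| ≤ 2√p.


Affine points = {(0, 7), (0, 16), (1, 11), (1, 12), (3, 6), (3, 17), (4, 11), (4, 12), (5, 0), (6, 1), (6, 22), (8, 5), (8, 18), (13, 8), (13, 15), (15, 2), (15, 21), (18, 11), (18, 12), (19, 0), (20, 4), (20, 19), (22, 0)}; affine count = 23; |E(F_23)| = 24.

Discriminant check: Δ ∝ 4a³ + 27b² = 4·2³ + 27·3² = 4·8 + 27·9 ≡ 22 (mod 23). Nonzero ⇒ E is nonsingular.
For each x ∈ F_23, compute rhs = x³ + 2·x + 3 mod 23, then count y ∈ F_23 with y² ≡ rhs.
  x = 0: rhs = 3, matching y values: 7, 16 (2 points).
  x = 1: rhs = 6, matching y values: 11, 12 (2 points).
  x = 2: rhs = 15, matching y values: none (0 points).
  x = 3: rhs = 13, matching y values: 6, 17 (2 points).
  x = 4: rhs = 6, matching y values: 11, 12 (2 points).
  x = 5: rhs = 0, matching y values: 0 (1 points).
  x = 6: rhs = 1, matching y values: 1, 22 (2 points).
  x = 7: rhs = 15, matching y values: none (0 points).
  x = 8: rhs = 2, matching y values: 5, 18 (2 points).
  x = 9: rhs = 14, matching y values: none (0 points).
  x = 10: rhs = 11, matching y values: none (0 points).
  x = 11: rhs = 22, matching y values: none (0 points).
  x = 12: rhs = 7, matching y values: none (0 points).
  x = 13: rhs = 18, matching y values: 8, 15 (2 points).
  x = 14: rhs = 15, matching y values: none (0 points).
  x = 15: rhs = 4, matching y values: 2, 21 (2 points).
  x = 16: rhs = 14, matching y values: none (0 points).
  x = 17: rhs = 5, matching y values: none (0 points).
  x = 18: rhs = 6, matching y values: 11, 12 (2 points).
  x = 19: rhs = 0, matching y values: 0 (1 points).
  x = 20: rhs = 16, matching y values: 4, 19 (2 points).
  x = 21: rhs = 14, matching y values: none (0 points).
  x = 22: rhs = 0, matching y values: 0 (1 points).
Total affine count: 23.
Full point count |E(F_23)| = 23 + 1 = 24.
Hasse bound: |24 − (23+1)| = |0| = 0 ≤ 2√23 ≈ 9.5917 ✓.


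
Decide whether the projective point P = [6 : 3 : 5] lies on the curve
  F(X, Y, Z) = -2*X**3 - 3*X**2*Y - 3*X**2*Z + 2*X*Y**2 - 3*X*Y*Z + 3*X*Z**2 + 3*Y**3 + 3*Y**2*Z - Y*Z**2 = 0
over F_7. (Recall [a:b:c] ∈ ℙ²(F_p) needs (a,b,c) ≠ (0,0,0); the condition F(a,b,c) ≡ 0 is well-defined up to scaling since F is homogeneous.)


F(6,3,5) ≡ 1 (mod 7); P is NOT on the curve.

Evaluate F(6, 3, 5) term-by-term (mod 7).
  -2*X**3 ↦ -2·216·1·1 = -432
  -3*X**2*Y ↦ -3·36·3·1 = -324
  -3*X**2*Z ↦ -3·36·1·5 = -540
  2*X*Y**2 ↦ 2·6·9·1 = 108
  -3*X*Y*Z ↦ -3·6·3·5 = -270
  3*X*Z**2 ↦ 3·6·1·25 = 450
  3*Y**3 ↦ 3·1·27·1 = 81
  3*Y**2*Z ↦ 3·1·9·5 = 135
  -Y*Z**2 ↦ -1·1·3·25 = -75
Sum: F(6, 3, 5) = (-432) + (-324) + (-540) + (108) + (-270) + (450) + (81) + (135) + (-75) = -867.
Reducing mod 7: -867 ≡ 1 (mod 7).
Since F(a, b, c) ≡ 1 ≠ 0 (mod 7), P does NOT lie on the curve.


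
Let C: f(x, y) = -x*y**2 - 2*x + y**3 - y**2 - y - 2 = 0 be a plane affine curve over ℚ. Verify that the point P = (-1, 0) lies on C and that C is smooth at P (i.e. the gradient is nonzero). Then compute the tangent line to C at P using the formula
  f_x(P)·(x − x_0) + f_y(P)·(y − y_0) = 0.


Tangent line at P: -2*x - y - 2 = 0.

Step 1: f(-1, 0) = 0, so P lies on C.
Step 2: partial derivatives
  f_x(x, y) = -y**2 - 2, f_y(x, y) = -2*x*y + 3*y**2 - 2*y - 1.
  f_x(P) = -2, f_y(P) = -1 (gradient nonzero, so P is smooth).
Step 3: tangent line at P: -2·(x − -1) + -1·(y − 0) = 0.
Expanding: -2*x - y - 2 = 0.


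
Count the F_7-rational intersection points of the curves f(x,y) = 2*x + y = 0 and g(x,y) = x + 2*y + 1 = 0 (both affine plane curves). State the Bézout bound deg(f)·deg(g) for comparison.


Common zeros: {(5, 4)}; count = 1; Bézout bound = 1.

deg(f) = 1, deg(g) = 1, so Bézout bound = 1.
Scan x ∈ F_7. For each x, list the y ∈ F_7 with f(x, y) ≡ 0 and those with g(x, y) ≡ 0 (mod 7); the common zeros in that column are the intersection.
  x = 0: f ≡ 0 at y ∈ {0}; g ≡ 0 at y ∈ {3}; common: ∅.
  x = 1: f ≡ 0 at y ∈ {5}; g ≡ 0 at y ∈ {6}; common: ∅.
  x = 2: f ≡ 0 at y ∈ {3}; g ≡ 0 at y ∈ {2}; common: ∅.
  x = 3: f ≡ 0 at y ∈ {1}; g ≡ 0 at y ∈ {5}; common: ∅.
  x = 4: f ≡ 0 at y ∈ {6}; g ≡ 0 at y ∈ {1}; common: ∅.
  x = 5: f ≡ 0 at y ∈ {4}; g ≡ 0 at y ∈ {4}; common: {4}.
  x = 6: f ≡ 0 at y ∈ {2}; g ≡ 0 at y ∈ {0}; common: ∅.
Collecting: common zeros = {(5, 4)}, so the count is 1.
Comparison with the Bézout bound: 1 ≤ 1 = deg(f)·deg(g), as expected for curves with no common component (the bound is attained).


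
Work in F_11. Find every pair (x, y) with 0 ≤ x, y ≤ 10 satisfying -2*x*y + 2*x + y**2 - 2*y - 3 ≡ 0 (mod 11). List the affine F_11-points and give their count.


Affine F_11-points: {(0, 3), (0, 10), (1, 6), (1, 9), (4, 2), (4, 8), (7, 0), (7, 5), (10, 4), (10, 7)}; count = 10.

For each of the 121 pairs (x, y) ∈ F_11², evaluate f(x, y) mod 11. Record the zeros.
  x = 0: [0↦8, 1↦7, 2↦8, 3↦0, 4↦5, 5↦1, 6↦10, 7↦10, 8↦1, 9↦5, 10↦0]  zeros at y ∈ {3, 10}
  x = 1: [0↦10, 1↦7, 2↦6, 3↦7, 4↦10, 5↦4, 6↦0, 7↦9, 8↦9, 9↦0, 10↦4]  zeros at y ∈ {6, 9}
  x = 2: [0↦1, 1↦7, 2↦4, 3↦3, 4↦4, 5↦7, 6↦1, 7↦8, 8↦6, 9↦6, 10↦8]  zeros at y ∈ ∅
  x = 3: [0↦3, 1↦7, 2↦2, 3↦10, 4↦9, 5↦10, 6↦2, 7↦7, 8↦3, 9↦1, 10↦1]  zeros at y ∈ ∅
  x = 4: [0↦5, 1↦7, 2↦0, 3↦6, 4↦3, 5↦2, 6↦3, 7↦6, 8↦0, 9↦7, 10↦5]  zeros at y ∈ {2, 8}
  x = 5: [0↦7, 1↦7, 2↦9, 3↦2, 4↦8, 5↦5, 6↦4, 7↦5, 8↦8, 9↦2, 10↦9]  zeros at y ∈ ∅
  x = 6: [0↦9, 1↦7, 2↦7, 3↦9, 4↦2, 5↦8, 6↦5, 7↦4, 8↦5, 9↦8, 10↦2]  zeros at y ∈ ∅
  x = 7: [0↦0, 1↦7, 2↦5, 3↦5, 4↦7, 5↦0, 6↦6, 7↦3, 8↦2, 9↦3, 10↦6]  zeros at y ∈ {0, 5}
  x = 8: [0↦2, 1↦7, 2↦3, 3↦1, 4↦1, 5↦3, 6↦7, 7↦2, 8↦10, 9↦9, 10↦10]  zeros at y ∈ ∅
  x = 9: [0↦4, 1↦7, 2↦1, 3↦8, 4↦6, 5↦6, 6↦8, 7↦1, 8↦7, 9↦4, 10↦3]  zeros at y ∈ ∅
  x = 10: [0↦6, 1↦7, 2↦10, 3↦4, 4↦0, 5↦9, 6↦9, 7↦0, 8↦4, 9↦10, 10↦7]  zeros at y ∈ {4, 7}
Collecting zeros: affine points = {(0, 3), (0, 10), (1, 6), (1, 9), (4, 2), (4, 8), (7, 0), (7, 5), (10, 4), (10, 7)}.
Total count |C(F_11)_aff| = 10.


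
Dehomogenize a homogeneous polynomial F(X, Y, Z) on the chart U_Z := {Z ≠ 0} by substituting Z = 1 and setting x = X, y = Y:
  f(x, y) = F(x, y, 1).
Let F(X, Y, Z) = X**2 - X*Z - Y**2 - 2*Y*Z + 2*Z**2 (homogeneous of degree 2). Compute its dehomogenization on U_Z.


f(x, y) = x**2 - x - y**2 - 2*y + 2

On U_Z we set Z = 1. Each monomial c·X^i·Y^j·Z^k in F becomes c·x^i·y^j·1^k = c·x^i·y^j.
Substituting Z = 1: F(X, Y, 1) = x**2 - x - y**2 - 2*y + 2.
Note: deg(f) ≤ deg(F) = 2; strict inequality happens when F is divisible by Z (lost terms).


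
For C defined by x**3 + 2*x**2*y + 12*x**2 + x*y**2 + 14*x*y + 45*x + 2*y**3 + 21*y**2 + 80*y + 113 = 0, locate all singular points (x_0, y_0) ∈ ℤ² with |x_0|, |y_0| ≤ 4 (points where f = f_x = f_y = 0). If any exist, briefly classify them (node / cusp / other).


Singular points: {(-2, -3)}; classification: cusp.

Compute partial derivatives:
  f_x = 3*x**2 + 4*x*y + 24*x + y**2 + 14*y + 45.
  f_y = 2*x**2 + 2*x*y + 14*x + 6*y**2 + 42*y + 80.
Scan x_0 ∈ {−4, ..., 4}. For each x_0, f_y(x_0, y) is a polynomial in y; find its integer roots y ∈ {−4, ..., 4}, then test f_x and f at those candidates.
  x = -4: f_y(-4, y) = 6*y**2 + 34*y + 56; no integer root y with |y| ≤ 4.
  x = -3: f_y(-3, y) = 6*y**2 + 36*y + 56; no integer root y with |y| ≤ 4.
  x = -2: f_y(-2, y) = 6*y**2 + 38*y + 60; vanishes at y ∈ {-3}. (-2, -3): f_x = 0, f = 0 — SINGULAR.
  x = -1: f_y(-1, y) = 6*y**2 + 40*y + 68; no integer root y with |y| ≤ 4.
  x = 0: f_y(0, y) = 6*y**2 + 42*y + 80; no integer root y with |y| ≤ 4.
  x = 1: f_y(1, y) = 6*y**2 + 44*y + 96; no integer root y with |y| ≤ 4.
  x = 2: f_y(2, y) = 6*y**2 + 46*y + 116; no integer root y with |y| ≤ 4.
  x = 3: f_y(3, y) = 6*y**2 + 48*y + 140; no integer root y with |y| ≤ 4.
  x = 4: f_y(4, y) = 6*y**2 + 50*y + 168; no integer root y with |y| ≤ 4.
Only singular point on the grid: (-2, -3).
Classify: substitute x = -2 + u, y = -3 + v and expand: f = u**3 + 2*u**2*v + u*v**2 + 2*v**3 + v**2.
No constant or linear terms (consistent with a singular point). Quadratic part: v**2. Cubic part: u**3 + 2*u**2*v + u*v**2 + 2*v**3.
The quadratic part v**2 is a perfect square, so there is a single (double) tangent line v = 0, i.e. y = -3. Restricting the cubic part to that line (v = 0) leaves u**3 ≠ 0, so f is not divisible by v and the branch is v² ≈ -u**3 to lowest order — this is a cusp.
Classification: cusp.


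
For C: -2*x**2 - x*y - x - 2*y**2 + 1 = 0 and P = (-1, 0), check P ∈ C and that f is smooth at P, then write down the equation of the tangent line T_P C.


Tangent line at P: 3*x + y + 3 = 0.

Step 1: f(-1, 0) = 0, so P lies on C.
Step 2: partial derivatives
  f_x(x, y) = -4*x - y - 1, f_y(x, y) = -x - 4*y.
  f_x(P) = 3, f_y(P) = 1 (gradient nonzero, so P is smooth).
Step 3: tangent line at P: 3·(x − -1) + 1·(y − 0) = 0.
Expanding: 3*x + y + 3 = 0.


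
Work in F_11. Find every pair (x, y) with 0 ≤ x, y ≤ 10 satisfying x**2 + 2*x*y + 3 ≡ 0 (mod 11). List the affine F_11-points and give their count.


Affine F_11-points: {(1, 9), (2, 1), (3, 9), (4, 10), (5, 6), (6, 5), (7, 1), (8, 2), (9, 10), (10, 2)}; count = 10.

For each of the 121 pairs (x, y) ∈ F_11², evaluate f(x, y) mod 11. Record the zeros.
  x = 0: [0↦3, 1↦3, 2↦3, 3↦3, 4↦3, 5↦3, 6↦3, 7↦3, 8↦3, 9↦3, 10↦3]  zeros at y ∈ ∅
  x = 1: [0↦4, 1↦6, 2↦8, 3↦10, 4↦1, 5↦3, 6↦5, 7↦7, 8↦9, 9↦0, 10↦2]  zeros at y ∈ {9}
  x = 2: [0↦7, 1↦0, 2↦4, 3↦8, 4↦1, 5↦5, 6↦9, 7↦2, 8↦6, 9↦10, 10↦3]  zeros at y ∈ {1}
  x = 3: [0↦1, 1↦7, 2↦2, 3↦8, 4↦3, 5↦9, 6↦4, 7↦10, 8↦5, 9↦0, 10↦6]  zeros at y ∈ {9}
  x = 4: [0↦8, 1↦5, 2↦2, 3↦10, 4↦7, 5↦4, 6↦1, 7↦9, 8↦6, 9↦3, 10↦0]  zeros at y ∈ {10}
  x = 5: [0↦6, 1↦5, 2↦4, 3↦3, 4↦2, 5↦1, 6↦0, 7↦10, 8↦9, 9↦8, 10↦7]  zeros at y ∈ {6}
  x = 6: [0↦6, 1↦7, 2↦8, 3↦9, 4↦10, 5↦0, 6↦1, 7↦2, 8↦3, 9↦4, 10↦5]  zeros at y ∈ {5}
  x = 7: [0↦8, 1↦0, 2↦3, 3↦6, 4↦9, 5↦1, 6↦4, 7↦7, 8↦10, 9↦2, 10↦5]  zeros at y ∈ {1}
  x = 8: [0↦1, 1↦6, 2↦0, 3↦5, 4↦10, 5↦4, 6↦9, 7↦3, 8↦8, 9↦2, 10↦7]  zeros at y ∈ {2}
  x = 9: [0↦7, 1↦3, 2↦10, 3↦6, 4↦2, 5↦9, 6↦5, 7↦1, 8↦8, 9↦4, 10↦0]  zeros at y ∈ {10}
  x = 10: [0↦4, 1↦2, 2↦0, 3↦9, 4↦7, 5↦5, 6↦3, 7↦1, 8↦10, 9↦8, 10↦6]  zeros at y ∈ {2}
Collecting zeros: affine points = {(1, 9), (2, 1), (3, 9), (4, 10), (5, 6), (6, 5), (7, 1), (8, 2), (9, 10), (10, 2)}.
Total count |C(F_11)_aff| = 10.


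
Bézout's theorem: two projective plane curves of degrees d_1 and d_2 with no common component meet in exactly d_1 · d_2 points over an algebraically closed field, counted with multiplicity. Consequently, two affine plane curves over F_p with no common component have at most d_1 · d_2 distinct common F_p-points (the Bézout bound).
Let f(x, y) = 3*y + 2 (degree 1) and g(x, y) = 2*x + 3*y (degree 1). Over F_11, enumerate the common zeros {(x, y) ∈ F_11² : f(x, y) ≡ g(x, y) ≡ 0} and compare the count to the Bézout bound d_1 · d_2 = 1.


Common zeros: {(1, 3)}; count = 1; Bézout bound = 1.

deg(f) = 1, deg(g) = 1, so Bézout bound = 1.
Scan x ∈ F_11. For each x, list the y ∈ F_11 with f(x, y) ≡ 0 and those with g(x, y) ≡ 0 (mod 11); the common zeros in that column are the intersection.
  x = 0: f ≡ 0 at y ∈ {3}; g ≡ 0 at y ∈ {0}; common: ∅.
  x = 1: f ≡ 0 at y ∈ {3}; g ≡ 0 at y ∈ {3}; common: {3}.
  x = 2: f ≡ 0 at y ∈ {3}; g ≡ 0 at y ∈ {6}; common: ∅.
  x = 3: f ≡ 0 at y ∈ {3}; g ≡ 0 at y ∈ {9}; common: ∅.
  x = 4: f ≡ 0 at y ∈ {3}; g ≡ 0 at y ∈ {1}; common: ∅.
  x = 5: f ≡ 0 at y ∈ {3}; g ≡ 0 at y ∈ {4}; common: ∅.
  x = 6: f ≡ 0 at y ∈ {3}; g ≡ 0 at y ∈ {7}; common: ∅.
  x = 7: f ≡ 0 at y ∈ {3}; g ≡ 0 at y ∈ {10}; common: ∅.
  x = 8: f ≡ 0 at y ∈ {3}; g ≡ 0 at y ∈ {2}; common: ∅.
  x = 9: f ≡ 0 at y ∈ {3}; g ≡ 0 at y ∈ {5}; common: ∅.
  x = 10: f ≡ 0 at y ∈ {3}; g ≡ 0 at y ∈ {8}; common: ∅.
Collecting: common zeros = {(1, 3)}, so the count is 1.
Comparison with the Bézout bound: 1 ≤ 1 = deg(f)·deg(g), as expected for curves with no common component (the bound is attained).


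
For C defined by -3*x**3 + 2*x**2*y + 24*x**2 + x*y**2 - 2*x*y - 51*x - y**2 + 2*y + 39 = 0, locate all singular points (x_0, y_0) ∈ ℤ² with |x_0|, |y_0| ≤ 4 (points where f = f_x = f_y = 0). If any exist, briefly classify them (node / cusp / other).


Singular points: {(2, -3)}; classification: cusp.

Compute partial derivatives:
  f_x = -9*x**2 + 4*x*y + 48*x + y**2 - 2*y - 51.
  f_y = 2*x**2 + 2*x*y - 2*x - 2*y + 2.
Scan x_0 ∈ {−4, ..., 4}. For each x_0, f_y(x_0, y) is a polynomial in y; find its integer roots y ∈ {−4, ..., 4}, then test f_x and f at those candidates.
  x = -4: f_y(-4, y) = 42 - 10*y; no integer root y with |y| ≤ 4.
  x = -3: f_y(-3, y) = 26 - 8*y; no integer root y with |y| ≤ 4.
  x = -2: f_y(-2, y) = 14 - 6*y; no integer root y with |y| ≤ 4.
  x = -1: f_y(-1, y) = 6 - 4*y; no integer root y with |y| ≤ 4.
  x = 0: f_y(0, y) = 2 - 2*y; vanishes at y ∈ {1}. (0, 1): f_x = -52 ≠ 0.
  x = 1: f_y(1, y) = 2; no integer root y with |y| ≤ 4.
  x = 2: f_y(2, y) = 2*y + 6; vanishes at y ∈ {-3}. (2, -3): f_x = 0, f = 0 — SINGULAR.
  x = 3: f_y(3, y) = 4*y + 14; no integer root y with |y| ≤ 4.
  x = 4: f_y(4, y) = 6*y + 26; no integer root y with |y| ≤ 4.
Only singular point on the grid: (2, -3).
Classify: substitute x = 2 + u, y = -3 + v and expand: f = -3*u**3 + 2*u**2*v + u*v**2 + v**2.
No constant or linear terms (consistent with a singular point). Quadratic part: v**2. Cubic part: -3*u**3 + 2*u**2*v + u*v**2.
The quadratic part v**2 is a perfect square, so there is a single (double) tangent line v = 0, i.e. y = -3. Restricting the cubic part to that line (v = 0) leaves -3*u**3 ≠ 0, so f is not divisible by v and the branch is v² ≈ 3*u**3 to lowest order — this is a cusp.
Classification: cusp.


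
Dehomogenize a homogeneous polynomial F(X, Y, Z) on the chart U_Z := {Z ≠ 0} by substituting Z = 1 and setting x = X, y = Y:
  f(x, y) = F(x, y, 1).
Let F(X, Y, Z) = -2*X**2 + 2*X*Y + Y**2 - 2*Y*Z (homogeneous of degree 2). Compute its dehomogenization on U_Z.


f(x, y) = -2*x**2 + 2*x*y + y**2 - 2*y

On U_Z we set Z = 1. Each monomial c·X^i·Y^j·Z^k in F becomes c·x^i·y^j·1^k = c·x^i·y^j.
Substituting Z = 1: F(X, Y, 1) = -2*x**2 + 2*x*y + y**2 - 2*y.
Note: deg(f) ≤ deg(F) = 2; strict inequality happens when F is divisible by Z (lost terms).


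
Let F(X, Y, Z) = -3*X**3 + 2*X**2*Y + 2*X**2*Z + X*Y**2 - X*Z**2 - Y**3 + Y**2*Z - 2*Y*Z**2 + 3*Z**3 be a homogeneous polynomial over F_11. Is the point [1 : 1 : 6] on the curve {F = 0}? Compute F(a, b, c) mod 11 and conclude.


F(1,1,6) ≡ 7 (mod 11); P is NOT on the curve.

Evaluate F(1, 1, 6) term-by-term (mod 11).
  -3*X**3 ↦ -3·1·1·1 = -3
  2*X**2*Y ↦ 2·1·1·1 = 2
  2*X**2*Z ↦ 2·1·1·6 = 12
  X*Y**2 ↦ 1·1·1·1 = 1
  -X*Z**2 ↦ -1·1·1·36 = -36
  -Y**3 ↦ -1·1·1·1 = -1
  Y**2*Z ↦ 1·1·1·6 = 6
  -2*Y*Z**2 ↦ -2·1·1·36 = -72
  3*Z**3 ↦ 3·1·1·216 = 648
Sum: F(1, 1, 6) = (-3) + (2) + (12) + (1) + (-36) + (-1) + (6) + (-72) + (648) = 557.
Reducing mod 11: 557 ≡ 7 (mod 11).
Since F(a, b, c) ≡ 7 ≠ 0 (mod 11), P does NOT lie on the curve.


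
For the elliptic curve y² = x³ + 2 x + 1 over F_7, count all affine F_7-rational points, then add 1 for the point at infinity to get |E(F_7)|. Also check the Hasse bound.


Affine points = {(0, 1), (0, 6), (1, 2), (1, 5)}; affine count = 4; |E(F_7)| = 5.

Discriminant check: Δ ∝ 4a³ + 27b² = 4·2³ + 27·1² = 4·8 + 27·1 ≡ 3 (mod 7). Nonzero ⇒ E is nonsingular.
For each x ∈ F_7, compute rhs = x³ + 2·x + 1 mod 7, then count y ∈ F_7 with y² ≡ rhs.
  x = 0: rhs = 1, matching y values: 1, 6 (2 points).
  x = 1: rhs = 4, matching y values: 2, 5 (2 points).
  x = 2: rhs = 6, matching y values: none (0 points).
  x = 3: rhs = 6, matching y values: none (0 points).
  x = 4: rhs = 3, matching y values: none (0 points).
  x = 5: rhs = 3, matching y values: none (0 points).
  x = 6: rhs = 5, matching y values: none (0 points).
Total affine count: 4.
Full point count |E(F_7)| = 4 + 1 = 5.
Hasse bound: |5 − (7+1)| = |-3| = 3 ≤ 2√7 ≈ 5.2915 ✓.


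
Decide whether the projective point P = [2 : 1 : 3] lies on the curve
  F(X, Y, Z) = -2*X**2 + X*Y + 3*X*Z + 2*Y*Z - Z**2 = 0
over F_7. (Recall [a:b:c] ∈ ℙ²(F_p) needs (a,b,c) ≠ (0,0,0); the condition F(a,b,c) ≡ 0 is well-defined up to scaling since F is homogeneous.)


F(2,1,3) ≡ 2 (mod 7); P is NOT on the curve.

Evaluate F(2, 1, 3) term-by-term (mod 7).
  -2*X**2 ↦ -2·4·1·1 = -8
  X*Y ↦ 1·2·1·1 = 2
  3*X*Z ↦ 3·2·1·3 = 18
  2*Y*Z ↦ 2·1·1·3 = 6
  -Z**2 ↦ -1·1·1·9 = -9
Sum: F(2, 1, 3) = (-8) + (2) + (18) + (6) + (-9) = 9.
Reducing mod 7: 9 ≡ 2 (mod 7).
Since F(a, b, c) ≡ 2 ≠ 0 (mod 7), P does NOT lie on the curve.


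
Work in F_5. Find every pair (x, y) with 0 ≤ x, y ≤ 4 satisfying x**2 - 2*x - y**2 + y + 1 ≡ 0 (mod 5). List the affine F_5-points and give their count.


Affine F_5-points: {(0, 3), (1, 0), (1, 1), (2, 3)}; count = 4.

For each of the 25 pairs (x, y) ∈ F_5², evaluate f(x, y) mod 5. Record the zeros.
  x = 0: [0↦1, 1↦1, 2↦4, 3↦0, 4↦4]  zeros at y ∈ {3}
  x = 1: [0↦0, 1↦0, 2↦3, 3↦4, 4↦3]  zeros at y ∈ {0, 1}
  x = 2: [0↦1, 1↦1, 2↦4, 3↦0, 4↦4]  zeros at y ∈ {3}
  x = 3: [0↦4, 1↦4, 2↦2, 3↦3, 4↦2]  zeros at y ∈ ∅
  x = 4: [0↦4, 1↦4, 2↦2, 3↦3, 4↦2]  zeros at y ∈ ∅
Collecting zeros: affine points = {(0, 3), (1, 0), (1, 1), (2, 3)}.
Total count |C(F_5)_aff| = 4.


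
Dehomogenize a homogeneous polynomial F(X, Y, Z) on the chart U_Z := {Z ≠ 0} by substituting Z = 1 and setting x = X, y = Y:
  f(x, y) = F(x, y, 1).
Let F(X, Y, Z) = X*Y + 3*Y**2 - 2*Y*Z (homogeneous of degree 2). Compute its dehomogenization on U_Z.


f(x, y) = x*y + 3*y**2 - 2*y

On U_Z we set Z = 1. Each monomial c·X^i·Y^j·Z^k in F becomes c·x^i·y^j·1^k = c·x^i·y^j.
Substituting Z = 1: F(X, Y, 1) = x*y + 3*y**2 - 2*y.
Note: deg(f) ≤ deg(F) = 2; strict inequality happens when F is divisible by Z (lost terms).


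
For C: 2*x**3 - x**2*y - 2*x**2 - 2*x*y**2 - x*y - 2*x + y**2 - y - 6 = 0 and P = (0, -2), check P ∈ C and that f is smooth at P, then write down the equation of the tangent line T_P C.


Tangent line at P: -8*x - 5*y - 10 = 0.

Step 1: f(0, -2) = 0, so P lies on C.
Step 2: partial derivatives
  f_x(x, y) = 6*x**2 - 2*x*y - 4*x - 2*y**2 - y - 2, f_y(x, y) = -x**2 - 4*x*y - x + 2*y - 1.
  f_x(P) = -8, f_y(P) = -5 (gradient nonzero, so P is smooth).
Step 3: tangent line at P: -8·(x − 0) + -5·(y − -2) = 0.
Expanding: -8*x - 5*y - 10 = 0.


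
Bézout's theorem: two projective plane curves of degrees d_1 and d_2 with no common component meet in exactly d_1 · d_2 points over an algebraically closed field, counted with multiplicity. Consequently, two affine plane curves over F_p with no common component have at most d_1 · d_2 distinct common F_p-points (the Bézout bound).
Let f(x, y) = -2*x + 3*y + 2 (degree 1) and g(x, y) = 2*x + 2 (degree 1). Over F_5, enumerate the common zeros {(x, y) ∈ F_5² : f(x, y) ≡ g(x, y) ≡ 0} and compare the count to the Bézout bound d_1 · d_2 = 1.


Common zeros: {(4, 2)}; count = 1; Bézout bound = 1.

deg(f) = 1, deg(g) = 1, so Bézout bound = 1.
Scan x ∈ F_5. For each x, list the y ∈ F_5 with f(x, y) ≡ 0 and those with g(x, y) ≡ 0 (mod 5); the common zeros in that column are the intersection.
  x = 0: f ≡ 0 at y ∈ {1}; g ≡ 0 at y ∈ ∅; common: ∅.
  x = 1: f ≡ 0 at y ∈ {0}; g ≡ 0 at y ∈ ∅; common: ∅.
  x = 2: f ≡ 0 at y ∈ {4}; g ≡ 0 at y ∈ ∅; common: ∅.
  x = 3: f ≡ 0 at y ∈ {3}; g ≡ 0 at y ∈ ∅; common: ∅.
  x = 4: f ≡ 0 at y ∈ {2}; g ≡ 0 at y ∈ {0, 1, 2, 3, 4}; common: {2}.
Collecting: common zeros = {(4, 2)}, so the count is 1.
Comparison with the Bézout bound: 1 ≤ 1 = deg(f)·deg(g), as expected for curves with no common component (the bound is attained).


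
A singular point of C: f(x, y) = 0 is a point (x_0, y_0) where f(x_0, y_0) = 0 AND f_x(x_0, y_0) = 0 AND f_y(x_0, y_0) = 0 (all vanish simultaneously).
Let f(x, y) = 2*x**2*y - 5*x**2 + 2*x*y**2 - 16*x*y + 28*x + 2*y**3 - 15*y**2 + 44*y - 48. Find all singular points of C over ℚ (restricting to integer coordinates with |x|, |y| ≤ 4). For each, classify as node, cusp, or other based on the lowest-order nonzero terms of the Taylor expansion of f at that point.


Singular points: {(2, 2)}; classification: node.

Compute partial derivatives:
  f_x = 4*x*y - 10*x + 2*y**2 - 16*y + 28.
  f_y = 2*x**2 + 4*x*y - 16*x + 6*y**2 - 30*y + 44.
Scan x_0 ∈ {−4, ..., 4}. For each x_0, f_y(x_0, y) is a polynomial in y; find its integer roots y ∈ {−4, ..., 4}, then test f_x and f at those candidates.
  x = -4: f_y(-4, y) = 6*y**2 - 46*y + 140; no integer root y with |y| ≤ 4.
  x = -3: f_y(-3, y) = 6*y**2 - 42*y + 110; no integer root y with |y| ≤ 4.
  x = -2: f_y(-2, y) = 6*y**2 - 38*y + 84; no integer root y with |y| ≤ 4.
  x = -1: f_y(-1, y) = 6*y**2 - 34*y + 62; no integer root y with |y| ≤ 4.
  x = 0: f_y(0, y) = 6*y**2 - 30*y + 44; no integer root y with |y| ≤ 4.
  x = 1: f_y(1, y) = 6*y**2 - 26*y + 30; no integer root y with |y| ≤ 4.
  x = 2: f_y(2, y) = 6*y**2 - 22*y + 20; vanishes at y ∈ {2}. (2, 2): f_x = 0, f = 0 — SINGULAR.
  x = 3: f_y(3, y) = 6*y**2 - 18*y + 14; no integer root y with |y| ≤ 4.
  x = 4: f_y(4, y) = 6*y**2 - 14*y + 12; no integer root y with |y| ≤ 4.
Only singular point on the grid: (2, 2).
Classify: substitute x = 2 + u, y = 2 + v and expand: f = 2*u**2*v - u**2 + 2*u*v**2 + 2*v**3 + v**2.
No constant or linear terms (consistent with a singular point). Quadratic part: -u**2 + v**2. Cubic part: 2*u**2*v + 2*u*v**2 + 2*v**3.
The quadratic part v**2 - u**2 = (v − u)(v + u) splits into two distinct linear factors, so there are two distinct tangent lines y − 2 = ±(x − 2) — this is a node (ordinary double point).
Classification: node.


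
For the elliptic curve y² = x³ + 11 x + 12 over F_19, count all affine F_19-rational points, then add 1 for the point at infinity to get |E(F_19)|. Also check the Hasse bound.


Affine points = {(1, 9), (1, 10), (2, 2), (2, 17), (4, 5), (4, 14), (6, 3), (6, 16), (8, 2), (8, 17), (9, 2), (9, 17), (10, 1), (10, 18), (11, 1), (11, 18), (16, 3), (16, 16), (17, 1), (17, 18), (18, 0)}; affine count = 21; |E(F_19)| = 22.

Discriminant check: Δ ∝ 4a³ + 27b² = 4·11³ + 27·12² = 4·1331 + 27·144 ≡ 16 (mod 19). Nonzero ⇒ E is nonsingular.
For each x ∈ F_19, compute rhs = x³ + 11·x + 12 mod 19, then count y ∈ F_19 with y² ≡ rhs.
  x = 0: rhs = 12, matching y values: none (0 points).
  x = 1: rhs = 5, matching y values: 9, 10 (2 points).
  x = 2: rhs = 4, matching y values: 2, 17 (2 points).
  x = 3: rhs = 15, matching y values: none (0 points).
  x = 4: rhs = 6, matching y values: 5, 14 (2 points).
  x = 5: rhs = 2, matching y values: none (0 points).
  x = 6: rhs = 9, matching y values: 3, 16 (2 points).
  x = 7: rhs = 14, matching y values: none (0 points).
  x = 8: rhs = 4, matching y values: 2, 17 (2 points).
  x = 9: rhs = 4, matching y values: 2, 17 (2 points).
  x = 10: rhs = 1, matching y values: 1, 18 (2 points).
  x = 11: rhs = 1, matching y values: 1, 18 (2 points).
  x = 12: rhs = 10, matching y values: none (0 points).
  x = 13: rhs = 15, matching y values: none (0 points).
  x = 14: rhs = 3, matching y values: none (0 points).
  x = 15: rhs = 18, matching y values: none (0 points).
  x = 16: rhs = 9, matching y values: 3, 16 (2 points).
  x = 17: rhs = 1, matching y values: 1, 18 (2 points).
  x = 18: rhs = 0, matching y values: 0 (1 points).
Total affine count: 21.
Full point count |E(F_19)| = 21 + 1 = 22.
Hasse bound: |22 − (19+1)| = |2| = 2 ≤ 2√19 ≈ 8.7178 ✓.


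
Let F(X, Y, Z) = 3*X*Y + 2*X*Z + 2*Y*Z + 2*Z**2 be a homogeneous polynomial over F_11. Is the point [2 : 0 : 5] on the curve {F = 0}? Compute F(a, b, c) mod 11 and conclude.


F(2,0,5) ≡ 4 (mod 11); P is NOT on the curve.

Evaluate F(2, 0, 5) term-by-term (mod 11).
  3*X*Y ↦ 3·2·0·1 = 0
  2*X*Z ↦ 2·2·1·5 = 20
  2*Y*Z ↦ 2·1·0·5 = 0
  2*Z**2 ↦ 2·1·1·25 = 50
Sum: F(2, 0, 5) = (0) + (20) + (0) + (50) = 70.
Reducing mod 11: 70 ≡ 4 (mod 11).
Since F(a, b, c) ≡ 4 ≠ 0 (mod 11), P does NOT lie on the curve.
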